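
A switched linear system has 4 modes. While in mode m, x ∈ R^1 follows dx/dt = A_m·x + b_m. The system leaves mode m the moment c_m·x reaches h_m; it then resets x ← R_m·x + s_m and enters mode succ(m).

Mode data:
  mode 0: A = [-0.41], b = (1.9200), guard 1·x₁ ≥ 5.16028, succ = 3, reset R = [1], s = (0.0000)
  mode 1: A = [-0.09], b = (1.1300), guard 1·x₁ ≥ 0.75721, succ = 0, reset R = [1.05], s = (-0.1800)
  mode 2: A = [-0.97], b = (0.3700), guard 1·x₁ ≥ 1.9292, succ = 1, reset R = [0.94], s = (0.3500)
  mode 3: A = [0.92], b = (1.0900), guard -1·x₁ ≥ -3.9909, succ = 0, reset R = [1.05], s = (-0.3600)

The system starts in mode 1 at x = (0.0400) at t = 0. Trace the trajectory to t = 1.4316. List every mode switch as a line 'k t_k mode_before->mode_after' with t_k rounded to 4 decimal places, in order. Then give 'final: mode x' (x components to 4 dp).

1 0.6557 1->0
final: 0 1.7235

Mode 1: guard c·x = 0.7572 hit at Δt = 0.6557 (t = 0.6557), x⁻ = (0.7572) → reset → x⁺ = (0.6151), jump to mode 0
Mode 0: flow for 0.7759 to horizon, guard not reached → x = (1.7235)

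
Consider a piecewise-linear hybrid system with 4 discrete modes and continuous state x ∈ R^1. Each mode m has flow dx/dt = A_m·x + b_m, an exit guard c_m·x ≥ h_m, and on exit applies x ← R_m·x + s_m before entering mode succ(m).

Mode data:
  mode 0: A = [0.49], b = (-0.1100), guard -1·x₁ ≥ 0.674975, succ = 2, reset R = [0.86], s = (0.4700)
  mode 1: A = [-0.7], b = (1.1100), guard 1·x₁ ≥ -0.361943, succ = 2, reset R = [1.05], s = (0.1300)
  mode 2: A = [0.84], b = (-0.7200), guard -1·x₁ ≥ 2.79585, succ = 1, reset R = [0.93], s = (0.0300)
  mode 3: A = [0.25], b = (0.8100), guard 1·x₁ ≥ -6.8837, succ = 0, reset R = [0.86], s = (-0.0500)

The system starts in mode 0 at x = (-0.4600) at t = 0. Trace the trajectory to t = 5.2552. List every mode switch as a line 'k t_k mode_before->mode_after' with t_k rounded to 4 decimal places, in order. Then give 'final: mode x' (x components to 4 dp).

1 0.5574 0->2
2 2.1389 2->1
3 3.2216 1->2
4 4.6427 2->1
final: 1 -1.1211

Mode 0: guard c·x = 0.6750 hit at Δt = 0.5574 (t = 0.5574), x⁻ = (-0.6750) → reset → x⁺ = (-0.1105), jump to mode 2
Mode 2: guard c·x = 2.7959 hit at Δt = 1.5815 (t = 2.1389), x⁻ = (-2.7958) → reset → x⁺ = (-2.5701), jump to mode 1
Mode 1: guard c·x = -0.3619 hit at Δt = 1.0827 (t = 3.2216), x⁻ = (-0.3619) → reset → x⁺ = (-0.2500), jump to mode 2
Mode 2: guard c·x = 2.7959 hit at Δt = 1.4211 (t = 4.6427), x⁻ = (-2.7958) → reset → x⁺ = (-2.5701), jump to mode 1
Mode 1: flow for 0.6125 to horizon, guard not reached → x = (-1.1211)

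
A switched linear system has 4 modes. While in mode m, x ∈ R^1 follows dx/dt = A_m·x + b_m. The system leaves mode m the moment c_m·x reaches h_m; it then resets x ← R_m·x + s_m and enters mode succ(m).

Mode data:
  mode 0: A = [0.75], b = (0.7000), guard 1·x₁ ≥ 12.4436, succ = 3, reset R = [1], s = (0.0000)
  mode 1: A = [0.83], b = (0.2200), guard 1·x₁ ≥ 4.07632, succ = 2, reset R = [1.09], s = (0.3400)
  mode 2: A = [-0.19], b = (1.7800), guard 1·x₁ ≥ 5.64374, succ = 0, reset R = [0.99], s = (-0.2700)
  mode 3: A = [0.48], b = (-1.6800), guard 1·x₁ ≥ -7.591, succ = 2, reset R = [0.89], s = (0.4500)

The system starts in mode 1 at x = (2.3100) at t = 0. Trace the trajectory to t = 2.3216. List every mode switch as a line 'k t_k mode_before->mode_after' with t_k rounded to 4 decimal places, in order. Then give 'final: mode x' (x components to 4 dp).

1 0.6293 1->2
2 1.7233 2->0
final: 0 8.8571

Mode 1: guard c·x = 4.0763 hit at Δt = 0.6293 (t = 0.6293), x⁻ = (4.0763) → reset → x⁺ = (4.7832), jump to mode 2
Mode 2: guard c·x = 5.6437 hit at Δt = 1.0940 (t = 1.7233), x⁻ = (5.6437) → reset → x⁺ = (5.3173), jump to mode 0
Mode 0: flow for 0.5983 to horizon, guard not reached → x = (8.8571)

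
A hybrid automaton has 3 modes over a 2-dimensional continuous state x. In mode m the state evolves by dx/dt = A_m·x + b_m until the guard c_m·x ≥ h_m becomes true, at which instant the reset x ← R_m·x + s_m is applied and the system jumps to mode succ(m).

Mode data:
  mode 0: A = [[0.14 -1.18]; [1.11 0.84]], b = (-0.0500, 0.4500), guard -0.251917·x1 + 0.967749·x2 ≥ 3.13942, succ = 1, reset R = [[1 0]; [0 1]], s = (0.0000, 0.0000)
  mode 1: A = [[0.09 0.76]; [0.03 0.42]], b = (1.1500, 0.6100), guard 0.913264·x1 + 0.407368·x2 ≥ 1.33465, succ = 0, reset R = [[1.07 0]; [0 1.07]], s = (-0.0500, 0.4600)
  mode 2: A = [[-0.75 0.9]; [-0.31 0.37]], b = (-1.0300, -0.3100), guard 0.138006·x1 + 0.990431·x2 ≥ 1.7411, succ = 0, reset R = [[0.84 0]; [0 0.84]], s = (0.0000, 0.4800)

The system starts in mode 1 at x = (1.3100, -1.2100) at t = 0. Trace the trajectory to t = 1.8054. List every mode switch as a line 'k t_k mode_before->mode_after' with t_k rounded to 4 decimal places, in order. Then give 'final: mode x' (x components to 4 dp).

Mode 1: guard c·x = 1.3346 hit at Δt = 1.2698 (t = 1.2698), x⁻ = (1.8902, -0.9613) → reset → x⁺ = (1.9725, -0.5685), jump to mode 0
Mode 0: flow for 0.5356 to horizon, guard not reached → x = (2.0130, 0.9680)

1 1.2698 1->0
final: 0 2.0130 0.9680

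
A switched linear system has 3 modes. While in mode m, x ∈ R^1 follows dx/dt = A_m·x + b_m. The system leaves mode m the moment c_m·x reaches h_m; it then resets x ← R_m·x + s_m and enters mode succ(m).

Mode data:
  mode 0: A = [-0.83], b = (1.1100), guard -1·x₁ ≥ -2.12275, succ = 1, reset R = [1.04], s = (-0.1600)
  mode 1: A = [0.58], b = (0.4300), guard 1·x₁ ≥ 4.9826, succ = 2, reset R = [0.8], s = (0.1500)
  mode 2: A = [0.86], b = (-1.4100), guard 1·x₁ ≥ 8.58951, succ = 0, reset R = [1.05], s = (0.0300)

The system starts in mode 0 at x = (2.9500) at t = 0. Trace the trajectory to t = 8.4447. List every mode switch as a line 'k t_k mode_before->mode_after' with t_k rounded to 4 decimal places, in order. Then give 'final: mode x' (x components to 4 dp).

1 0.8668 0->1
2 2.1064 1->2
3 3.2969 2->0
4 6.0491 0->1
5 7.2887 1->2
final: 2 8.3866

Mode 0: guard c·x = -2.1227 hit at Δt = 0.8668 (t = 0.8668), x⁻ = (2.1228) → reset → x⁺ = (2.0477), jump to mode 1
Mode 1: guard c·x = 4.9826 hit at Δt = 1.2396 (t = 2.1064), x⁻ = (4.9826) → reset → x⁺ = (4.1361), jump to mode 2
Mode 2: guard c·x = 8.5895 hit at Δt = 1.1905 (t = 3.2969), x⁻ = (8.5895) → reset → x⁺ = (9.0490), jump to mode 0
Mode 0: guard c·x = -2.1227 hit at Δt = 2.7522 (t = 6.0491), x⁻ = (2.1227) → reset → x⁺ = (2.0477), jump to mode 1
Mode 1: guard c·x = 4.9826 hit at Δt = 1.2396 (t = 7.2887), x⁻ = (4.9826) → reset → x⁺ = (4.1361), jump to mode 2
Mode 2: flow for 1.1560 to horizon, guard not reached → x = (8.3866)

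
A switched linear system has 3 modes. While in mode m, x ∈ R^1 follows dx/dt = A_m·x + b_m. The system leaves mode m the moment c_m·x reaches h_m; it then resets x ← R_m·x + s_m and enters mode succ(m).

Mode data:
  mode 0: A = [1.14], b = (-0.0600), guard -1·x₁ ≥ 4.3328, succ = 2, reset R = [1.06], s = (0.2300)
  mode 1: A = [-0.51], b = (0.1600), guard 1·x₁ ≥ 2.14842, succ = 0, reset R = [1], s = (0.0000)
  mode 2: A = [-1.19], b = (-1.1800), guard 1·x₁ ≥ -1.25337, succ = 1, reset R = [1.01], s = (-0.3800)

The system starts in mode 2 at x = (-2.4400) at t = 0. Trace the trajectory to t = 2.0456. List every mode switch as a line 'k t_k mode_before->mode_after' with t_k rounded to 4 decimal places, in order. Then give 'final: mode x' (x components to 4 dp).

Mode 2: guard c·x = -1.2534 hit at Δt = 1.4376 (t = 1.4376), x⁻ = (-1.2534) → reset → x⁺ = (-1.6459), jump to mode 1
Mode 1: flow for 0.6080 to horizon, guard not reached → x = (-1.1234)

1 1.4376 2->1
final: 1 -1.1234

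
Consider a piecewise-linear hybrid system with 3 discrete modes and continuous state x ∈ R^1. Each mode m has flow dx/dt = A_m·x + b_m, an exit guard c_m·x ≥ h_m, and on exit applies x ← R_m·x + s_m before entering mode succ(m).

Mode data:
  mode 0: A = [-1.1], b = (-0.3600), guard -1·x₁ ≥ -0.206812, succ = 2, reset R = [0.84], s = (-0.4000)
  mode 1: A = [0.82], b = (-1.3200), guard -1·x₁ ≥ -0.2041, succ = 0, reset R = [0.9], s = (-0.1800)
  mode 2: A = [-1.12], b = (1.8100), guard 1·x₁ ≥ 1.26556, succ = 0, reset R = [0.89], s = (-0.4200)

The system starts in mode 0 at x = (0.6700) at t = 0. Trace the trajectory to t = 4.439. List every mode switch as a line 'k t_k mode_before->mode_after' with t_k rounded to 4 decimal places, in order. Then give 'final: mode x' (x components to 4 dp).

Mode 0: guard c·x = -0.2068 hit at Δt = 0.5677 (t = 0.5677), x⁻ = (0.2068) → reset → x⁺ = (-0.2263), jump to mode 2
Mode 2: guard c·x = 1.2656 hit at Δt = 1.4816 (t = 2.0493), x⁻ = (1.2656) → reset → x⁺ = (0.7063), jump to mode 0
Mode 0: guard c·x = -0.2068 hit at Δt = 0.6002 (t = 2.6496), x⁻ = (0.2068) → reset → x⁺ = (-0.2263), jump to mode 2
Mode 2: guard c·x = 1.2656 hit at Δt = 1.4816 (t = 4.1312), x⁻ = (1.2656) → reset → x⁺ = (0.7063), jump to mode 0
Mode 0: flow for 0.3078 to horizon, guard not reached → x = (0.4094)

1 0.5677 0->2
2 2.0493 2->0
3 2.6496 0->2
4 4.1312 2->0
final: 0 0.4094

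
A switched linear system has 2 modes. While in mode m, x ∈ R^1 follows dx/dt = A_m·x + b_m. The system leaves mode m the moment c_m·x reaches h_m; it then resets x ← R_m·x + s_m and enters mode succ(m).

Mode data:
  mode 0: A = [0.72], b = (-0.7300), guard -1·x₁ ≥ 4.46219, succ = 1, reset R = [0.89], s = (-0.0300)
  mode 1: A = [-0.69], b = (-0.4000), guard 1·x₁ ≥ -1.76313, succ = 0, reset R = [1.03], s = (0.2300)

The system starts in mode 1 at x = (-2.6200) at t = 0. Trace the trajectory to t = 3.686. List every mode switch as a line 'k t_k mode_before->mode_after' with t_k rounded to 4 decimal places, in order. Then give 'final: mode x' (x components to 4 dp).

Mode 1: guard c·x = -1.7631 hit at Δt = 0.7894 (t = 0.7894), x⁻ = (-1.7631) → reset → x⁺ = (-1.5860), jump to mode 0
Mode 0: guard c·x = 4.4622 hit at Δt = 1.0346 (t = 1.8240), x⁻ = (-4.4622) → reset → x⁺ = (-4.0013), jump to mode 1
Mode 1: guard c·x = -1.7631 hit at Δt = 1.5387 (t = 3.3627), x⁻ = (-1.7631) → reset → x⁺ = (-1.5860), jump to mode 0
Mode 0: flow for 0.3233 to horizon, guard not reached → x = (-2.2674)

1 0.7894 1->0
2 1.8240 0->1
3 3.3627 1->0
final: 0 -2.2674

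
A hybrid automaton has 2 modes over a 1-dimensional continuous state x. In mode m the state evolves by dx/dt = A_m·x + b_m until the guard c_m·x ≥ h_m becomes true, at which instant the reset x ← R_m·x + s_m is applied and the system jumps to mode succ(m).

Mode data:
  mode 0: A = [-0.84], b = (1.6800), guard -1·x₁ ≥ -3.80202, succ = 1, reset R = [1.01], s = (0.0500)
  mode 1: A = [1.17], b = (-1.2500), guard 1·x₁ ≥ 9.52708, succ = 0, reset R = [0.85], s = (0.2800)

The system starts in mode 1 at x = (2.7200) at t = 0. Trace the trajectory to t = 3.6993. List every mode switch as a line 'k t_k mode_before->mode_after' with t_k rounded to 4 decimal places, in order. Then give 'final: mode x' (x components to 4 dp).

1 1.3961 1->0
2 2.9008 0->1
final: 1 8.2503

Mode 1: guard c·x = 9.5271 hit at Δt = 1.3961 (t = 1.3961), x⁻ = (9.5271) → reset → x⁺ = (8.3780), jump to mode 0
Mode 0: guard c·x = -3.8020 hit at Δt = 1.5047 (t = 2.9008), x⁻ = (3.8020) → reset → x⁺ = (3.8900), jump to mode 1
Mode 1: flow for 0.7985 to horizon, guard not reached → x = (8.2503)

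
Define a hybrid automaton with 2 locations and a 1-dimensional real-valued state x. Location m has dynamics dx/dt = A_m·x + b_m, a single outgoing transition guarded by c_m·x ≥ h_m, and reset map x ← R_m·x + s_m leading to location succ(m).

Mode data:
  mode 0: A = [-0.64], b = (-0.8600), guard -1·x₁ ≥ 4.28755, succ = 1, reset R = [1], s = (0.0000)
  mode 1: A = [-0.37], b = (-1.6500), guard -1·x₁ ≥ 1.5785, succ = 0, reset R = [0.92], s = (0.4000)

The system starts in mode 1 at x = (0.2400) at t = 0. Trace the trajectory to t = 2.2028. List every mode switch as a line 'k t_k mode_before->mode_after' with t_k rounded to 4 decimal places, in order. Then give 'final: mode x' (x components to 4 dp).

1 1.3225 1->0
final: 0 -1.1778

Mode 1: guard c·x = 1.5785 hit at Δt = 1.3225 (t = 1.3225), x⁻ = (-1.5785) → reset → x⁺ = (-1.0522), jump to mode 0
Mode 0: flow for 0.8803 to horizon, guard not reached → x = (-1.1778)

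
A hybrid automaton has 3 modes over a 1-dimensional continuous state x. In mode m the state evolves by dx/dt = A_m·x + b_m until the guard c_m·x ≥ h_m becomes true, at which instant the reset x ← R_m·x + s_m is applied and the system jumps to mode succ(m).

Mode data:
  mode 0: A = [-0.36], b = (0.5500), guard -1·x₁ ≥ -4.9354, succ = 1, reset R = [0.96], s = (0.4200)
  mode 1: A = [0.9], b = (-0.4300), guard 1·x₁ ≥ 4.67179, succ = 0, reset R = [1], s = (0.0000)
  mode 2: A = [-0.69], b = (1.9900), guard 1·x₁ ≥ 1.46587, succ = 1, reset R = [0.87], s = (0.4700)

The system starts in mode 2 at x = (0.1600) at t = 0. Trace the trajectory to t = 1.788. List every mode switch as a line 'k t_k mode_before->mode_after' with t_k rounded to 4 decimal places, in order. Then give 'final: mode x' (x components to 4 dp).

Mode 2: guard c·x = 1.4659 hit at Δt = 0.9460 (t = 0.9460), x⁻ = (1.4659) → reset → x⁺ = (1.7453), jump to mode 1
Mode 1: flow for 0.8420 to horizon, guard not reached → x = (3.1821)

1 0.9460 2->1
final: 1 3.1821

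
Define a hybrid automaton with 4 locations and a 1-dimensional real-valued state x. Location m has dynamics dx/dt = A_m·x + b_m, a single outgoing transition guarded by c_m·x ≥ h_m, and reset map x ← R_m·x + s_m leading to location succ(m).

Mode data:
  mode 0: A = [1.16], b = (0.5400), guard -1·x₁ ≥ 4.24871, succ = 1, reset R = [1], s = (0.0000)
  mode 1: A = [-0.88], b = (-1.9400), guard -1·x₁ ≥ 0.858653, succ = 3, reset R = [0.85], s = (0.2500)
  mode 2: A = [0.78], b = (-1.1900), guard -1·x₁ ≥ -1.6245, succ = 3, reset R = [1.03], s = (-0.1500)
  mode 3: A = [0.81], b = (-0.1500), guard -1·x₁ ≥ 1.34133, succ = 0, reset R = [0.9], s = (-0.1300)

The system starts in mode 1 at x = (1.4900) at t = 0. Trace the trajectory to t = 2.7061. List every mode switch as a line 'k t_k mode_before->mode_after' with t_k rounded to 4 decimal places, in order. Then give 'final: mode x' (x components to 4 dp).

1 1.1475 1->3
2 2.1733 3->0
final: 0 -2.0828

Mode 1: guard c·x = 0.8587 hit at Δt = 1.1475 (t = 1.1475), x⁻ = (-0.8587) → reset → x⁺ = (-0.4799), jump to mode 3
Mode 3: guard c·x = 1.3413 hit at Δt = 1.0258 (t = 2.1733), x⁻ = (-1.3413) → reset → x⁺ = (-1.3372), jump to mode 0
Mode 0: flow for 0.5328 to horizon, guard not reached → x = (-2.0828)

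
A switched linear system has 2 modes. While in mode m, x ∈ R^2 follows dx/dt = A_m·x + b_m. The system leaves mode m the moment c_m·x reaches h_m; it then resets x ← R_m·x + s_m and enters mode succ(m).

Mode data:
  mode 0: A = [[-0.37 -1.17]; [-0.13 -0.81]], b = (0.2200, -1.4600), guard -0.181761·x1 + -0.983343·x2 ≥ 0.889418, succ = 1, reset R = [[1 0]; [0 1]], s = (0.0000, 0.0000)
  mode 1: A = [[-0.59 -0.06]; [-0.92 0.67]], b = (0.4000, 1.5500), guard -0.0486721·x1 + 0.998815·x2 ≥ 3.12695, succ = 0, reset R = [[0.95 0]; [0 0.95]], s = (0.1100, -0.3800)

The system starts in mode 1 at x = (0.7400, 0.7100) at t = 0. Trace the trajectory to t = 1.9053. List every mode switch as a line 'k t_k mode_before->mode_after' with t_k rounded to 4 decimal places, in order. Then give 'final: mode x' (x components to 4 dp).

1 1.1642 1->0
final: 0 -0.4497 0.6326

Mode 1: guard c·x = 3.1269 hit at Δt = 1.1642 (t = 1.1642), x⁻ = (0.6129, 3.1605) → reset → x⁺ = (0.6923, 2.6225), jump to mode 0
Mode 0: flow for 0.7411 to horizon, guard not reached → x = (-0.4497, 0.6326)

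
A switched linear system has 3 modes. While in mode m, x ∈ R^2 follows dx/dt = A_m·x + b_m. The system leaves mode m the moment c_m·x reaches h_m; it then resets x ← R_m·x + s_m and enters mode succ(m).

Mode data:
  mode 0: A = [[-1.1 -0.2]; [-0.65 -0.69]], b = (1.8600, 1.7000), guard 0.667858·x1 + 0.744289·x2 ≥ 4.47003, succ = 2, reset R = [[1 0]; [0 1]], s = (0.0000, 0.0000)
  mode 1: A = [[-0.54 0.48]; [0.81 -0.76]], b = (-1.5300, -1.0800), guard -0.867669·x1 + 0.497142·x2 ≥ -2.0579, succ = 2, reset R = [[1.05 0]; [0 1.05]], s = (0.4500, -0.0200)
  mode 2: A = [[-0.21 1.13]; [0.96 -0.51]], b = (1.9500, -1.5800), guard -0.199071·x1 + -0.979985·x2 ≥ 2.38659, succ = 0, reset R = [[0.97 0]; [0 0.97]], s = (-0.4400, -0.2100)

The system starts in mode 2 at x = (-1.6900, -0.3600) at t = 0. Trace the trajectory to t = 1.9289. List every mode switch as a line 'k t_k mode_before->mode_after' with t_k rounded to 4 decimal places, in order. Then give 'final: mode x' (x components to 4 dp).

1 0.8957 2->0
final: 0 0.7377 0.1113

Mode 2: guard c·x = 2.3866 hit at Δt = 0.8957 (t = 0.8957), x⁻ = (-1.1185, -2.2081) → reset → x⁺ = (-1.5249, -2.3519), jump to mode 0
Mode 0: flow for 1.0332 to horizon, guard not reached → x = (0.7377, 0.1113)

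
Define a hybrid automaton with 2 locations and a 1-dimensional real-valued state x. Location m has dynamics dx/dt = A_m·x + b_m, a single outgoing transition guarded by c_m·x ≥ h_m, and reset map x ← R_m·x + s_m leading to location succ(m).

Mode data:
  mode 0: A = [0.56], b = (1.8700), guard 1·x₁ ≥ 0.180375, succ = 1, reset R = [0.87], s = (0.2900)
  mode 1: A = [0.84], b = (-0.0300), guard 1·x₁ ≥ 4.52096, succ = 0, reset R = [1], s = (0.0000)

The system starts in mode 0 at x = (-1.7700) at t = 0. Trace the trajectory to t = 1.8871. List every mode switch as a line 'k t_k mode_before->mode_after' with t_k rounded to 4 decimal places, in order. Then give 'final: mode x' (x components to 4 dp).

1 1.4424 0->1
final: 1 0.6332

Mode 0: guard c·x = 0.1804 hit at Δt = 1.4424 (t = 1.4424), x⁻ = (0.1804) → reset → x⁺ = (0.4469), jump to mode 1
Mode 1: flow for 0.4447 to horizon, guard not reached → x = (0.6332)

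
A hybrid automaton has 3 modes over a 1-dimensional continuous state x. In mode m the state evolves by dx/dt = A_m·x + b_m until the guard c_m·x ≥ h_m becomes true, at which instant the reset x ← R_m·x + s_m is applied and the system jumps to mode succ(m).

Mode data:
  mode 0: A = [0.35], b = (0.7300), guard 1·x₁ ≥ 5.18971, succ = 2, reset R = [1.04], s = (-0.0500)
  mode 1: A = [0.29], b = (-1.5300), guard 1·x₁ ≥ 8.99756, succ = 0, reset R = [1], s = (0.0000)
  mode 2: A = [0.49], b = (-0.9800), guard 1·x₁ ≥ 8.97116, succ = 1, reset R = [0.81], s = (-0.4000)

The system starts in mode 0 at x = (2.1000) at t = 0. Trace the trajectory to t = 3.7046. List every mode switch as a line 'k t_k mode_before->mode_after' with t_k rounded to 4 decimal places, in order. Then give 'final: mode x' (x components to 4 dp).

Mode 0: guard c·x = 5.1897 hit at Δt = 1.5795 (t = 1.5795), x⁻ = (5.1897) → reset → x⁺ = (5.3473), jump to mode 2
Mode 2: guard c·x = 8.9712 hit at Δt = 1.4972 (t = 3.0767), x⁻ = (8.9712) → reset → x⁺ = (6.8666), jump to mode 1
Mode 1: flow for 0.6279 to horizon, guard not reached → x = (7.1844)

1 1.5795 0->2
2 3.0767 2->1
final: 1 7.1844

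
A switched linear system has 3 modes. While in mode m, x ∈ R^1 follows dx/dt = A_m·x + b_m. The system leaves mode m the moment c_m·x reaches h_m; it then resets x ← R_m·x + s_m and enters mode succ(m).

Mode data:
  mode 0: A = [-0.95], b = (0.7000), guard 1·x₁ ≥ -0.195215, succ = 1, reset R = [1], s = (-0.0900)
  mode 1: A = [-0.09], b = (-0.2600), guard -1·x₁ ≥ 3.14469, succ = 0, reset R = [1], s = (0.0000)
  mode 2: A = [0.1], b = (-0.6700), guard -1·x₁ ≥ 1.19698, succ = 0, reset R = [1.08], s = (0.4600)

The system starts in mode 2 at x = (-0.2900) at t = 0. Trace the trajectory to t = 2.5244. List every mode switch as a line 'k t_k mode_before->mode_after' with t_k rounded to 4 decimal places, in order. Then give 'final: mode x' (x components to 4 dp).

Mode 2: guard c·x = 1.1970 hit at Δt = 1.2200 (t = 1.2200), x⁻ = (-1.1970) → reset → x⁺ = (-0.8327), jump to mode 0
Mode 0: guard c·x = -0.1952 hit at Δt = 0.5486 (t = 1.7686), x⁻ = (-0.1952) → reset → x⁺ = (-0.2852), jump to mode 1
Mode 1: flow for 0.7558 to horizon, guard not reached → x = (-0.4564)

1 1.2200 2->0
2 1.7686 0->1
final: 1 -0.4564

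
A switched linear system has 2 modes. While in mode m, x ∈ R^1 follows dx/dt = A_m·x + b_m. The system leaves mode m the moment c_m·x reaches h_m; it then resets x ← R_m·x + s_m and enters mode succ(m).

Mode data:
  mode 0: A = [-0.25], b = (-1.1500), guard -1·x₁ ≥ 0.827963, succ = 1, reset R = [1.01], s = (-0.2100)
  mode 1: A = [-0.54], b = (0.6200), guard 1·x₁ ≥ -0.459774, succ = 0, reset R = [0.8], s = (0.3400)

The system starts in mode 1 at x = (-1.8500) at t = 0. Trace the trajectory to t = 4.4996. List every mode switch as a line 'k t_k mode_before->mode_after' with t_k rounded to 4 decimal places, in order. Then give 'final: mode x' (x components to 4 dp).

Mode 1: guard c·x = -0.4598 hit at Δt = 1.1538 (t = 1.1538), x⁻ = (-0.4598) → reset → x⁺ = (-0.0278), jump to mode 0
Mode 0: guard c·x = 0.8280 hit at Δt = 0.7695 (t = 1.9233), x⁻ = (-0.8280) → reset → x⁺ = (-1.0462), jump to mode 1
Mode 1: guard c·x = -0.4598 hit at Δt = 0.5759 (t = 2.4992), x⁻ = (-0.4598) → reset → x⁺ = (-0.0278), jump to mode 0
Mode 0: guard c·x = 0.8280 hit at Δt = 0.7695 (t = 3.2687), x⁻ = (-0.8280) → reset → x⁺ = (-1.0462), jump to mode 1
Mode 1: guard c·x = -0.4598 hit at Δt = 0.5759 (t = 3.8445), x⁻ = (-0.4598) → reset → x⁺ = (-0.0278), jump to mode 0
Mode 0: flow for 0.6551 to horizon, guard not reached → x = (-0.7185)

1 1.1538 1->0
2 1.9233 0->1
3 2.4992 1->0
4 3.2687 0->1
5 3.8445 1->0
final: 0 -0.7185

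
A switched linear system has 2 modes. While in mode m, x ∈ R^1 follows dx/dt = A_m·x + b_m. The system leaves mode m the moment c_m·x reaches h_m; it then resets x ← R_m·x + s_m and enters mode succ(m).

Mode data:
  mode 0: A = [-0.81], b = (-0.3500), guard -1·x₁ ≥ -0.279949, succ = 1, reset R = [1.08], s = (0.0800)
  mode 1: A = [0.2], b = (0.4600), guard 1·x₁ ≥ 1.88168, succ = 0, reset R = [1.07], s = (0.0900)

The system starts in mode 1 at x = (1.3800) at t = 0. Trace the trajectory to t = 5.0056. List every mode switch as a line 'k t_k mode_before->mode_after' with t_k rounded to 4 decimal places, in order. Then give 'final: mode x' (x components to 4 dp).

1 0.6390 1->0
2 2.2069 0->1
3 4.4270 1->0
final: 0 1.1547

Mode 1: guard c·x = 1.8817 hit at Δt = 0.6390 (t = 0.6390), x⁻ = (1.8817) → reset → x⁺ = (2.1034), jump to mode 0
Mode 0: guard c·x = -0.2799 hit at Δt = 1.5679 (t = 2.2069), x⁻ = (0.2799) → reset → x⁺ = (0.3823), jump to mode 1
Mode 1: guard c·x = 1.8817 hit at Δt = 2.2201 (t = 4.4270), x⁻ = (1.8817) → reset → x⁺ = (2.1034), jump to mode 0
Mode 0: flow for 0.5786 to horizon, guard not reached → x = (1.1547)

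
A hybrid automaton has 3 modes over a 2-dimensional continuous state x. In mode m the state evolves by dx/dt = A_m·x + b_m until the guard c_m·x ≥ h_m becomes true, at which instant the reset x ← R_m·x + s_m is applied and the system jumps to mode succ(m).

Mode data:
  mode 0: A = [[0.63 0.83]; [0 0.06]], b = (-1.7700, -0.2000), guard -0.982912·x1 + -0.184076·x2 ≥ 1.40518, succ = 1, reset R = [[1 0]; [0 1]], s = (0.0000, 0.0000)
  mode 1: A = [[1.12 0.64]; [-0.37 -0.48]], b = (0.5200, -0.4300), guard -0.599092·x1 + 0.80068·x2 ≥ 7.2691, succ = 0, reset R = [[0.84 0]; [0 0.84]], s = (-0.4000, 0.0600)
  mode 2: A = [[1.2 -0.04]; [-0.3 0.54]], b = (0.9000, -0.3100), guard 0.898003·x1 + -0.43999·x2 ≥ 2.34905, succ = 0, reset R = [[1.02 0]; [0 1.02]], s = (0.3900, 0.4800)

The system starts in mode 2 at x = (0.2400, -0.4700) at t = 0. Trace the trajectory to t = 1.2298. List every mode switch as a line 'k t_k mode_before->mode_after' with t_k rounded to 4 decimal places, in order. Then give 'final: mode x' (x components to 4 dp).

Mode 2: guard c·x = 2.3491 hit at Δt = 0.8260 (t = 0.8260), x⁻ = (1.9609, -1.3367) → reset → x⁺ = (2.3901, -0.8835), jump to mode 0
Mode 0: flow for 0.4038 to horizon, guard not reached → x = (1.9127, -0.9869)

1 0.8260 2->0
final: 0 1.9127 -0.9869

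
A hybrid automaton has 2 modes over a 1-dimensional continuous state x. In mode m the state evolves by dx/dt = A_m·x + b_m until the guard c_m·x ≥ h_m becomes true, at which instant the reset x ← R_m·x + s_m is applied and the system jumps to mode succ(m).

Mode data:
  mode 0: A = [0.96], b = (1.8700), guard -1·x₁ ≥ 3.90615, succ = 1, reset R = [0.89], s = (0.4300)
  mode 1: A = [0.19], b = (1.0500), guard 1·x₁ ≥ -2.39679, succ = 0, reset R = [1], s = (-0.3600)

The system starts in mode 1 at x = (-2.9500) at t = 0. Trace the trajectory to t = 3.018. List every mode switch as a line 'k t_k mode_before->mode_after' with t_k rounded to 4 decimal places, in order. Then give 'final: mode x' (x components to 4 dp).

Mode 1: guard c·x = -2.3968 hit at Δt = 1.0238 (t = 1.0238), x⁻ = (-2.3968) → reset → x⁺ = (-2.7568), jump to mode 0
Mode 0: guard c·x = 3.9061 hit at Δt = 0.9210 (t = 1.9448), x⁻ = (-3.9062) → reset → x⁺ = (-3.0465), jump to mode 1
Mode 1: flow for 1.0732 to horizon, guard not reached → x = (-2.4856)

1 1.0238 1->0
2 1.9448 0->1
final: 1 -2.4856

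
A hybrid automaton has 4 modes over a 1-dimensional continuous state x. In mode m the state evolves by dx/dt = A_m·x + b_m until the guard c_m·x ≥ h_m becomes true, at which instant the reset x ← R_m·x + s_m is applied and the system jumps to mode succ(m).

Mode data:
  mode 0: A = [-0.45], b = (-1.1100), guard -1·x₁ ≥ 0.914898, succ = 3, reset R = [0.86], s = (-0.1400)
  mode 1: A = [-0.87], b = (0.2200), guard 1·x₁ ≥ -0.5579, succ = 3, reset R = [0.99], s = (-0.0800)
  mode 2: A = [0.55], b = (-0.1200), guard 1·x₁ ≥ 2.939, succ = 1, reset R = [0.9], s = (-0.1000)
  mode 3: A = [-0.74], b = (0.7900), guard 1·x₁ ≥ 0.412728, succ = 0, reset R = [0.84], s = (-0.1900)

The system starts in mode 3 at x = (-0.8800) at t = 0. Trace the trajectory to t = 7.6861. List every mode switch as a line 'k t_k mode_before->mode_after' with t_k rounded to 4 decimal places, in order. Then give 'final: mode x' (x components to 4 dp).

Mode 3: guard c·x = 0.4127 hit at Δt = 1.4729 (t = 1.4729), x⁻ = (0.4127) → reset → x⁺ = (0.1567), jump to mode 0
Mode 0: guard c·x = 0.9149 hit at Δt = 1.1668 (t = 2.6397), x⁻ = (-0.9149) → reset → x⁺ = (-0.9268), jump to mode 3
Mode 3: guard c·x = 0.4127 hit at Δt = 1.5050 (t = 4.1447), x⁻ = (0.4127) → reset → x⁺ = (0.1567), jump to mode 0
Mode 0: guard c·x = 0.9149 hit at Δt = 1.1668 (t = 5.3115), x⁻ = (-0.9149) → reset → x⁺ = (-0.9268), jump to mode 3
Mode 3: guard c·x = 0.4127 hit at Δt = 1.5050 (t = 6.8165), x⁻ = (0.4127) → reset → x⁺ = (0.1567), jump to mode 0
Mode 0: flow for 0.8696 to horizon, guard not reached → x = (-0.6929)

1 1.4729 3->0
2 2.6397 0->3
3 4.1447 3->0
4 5.3115 0->3
5 6.8165 3->0
final: 0 -0.6929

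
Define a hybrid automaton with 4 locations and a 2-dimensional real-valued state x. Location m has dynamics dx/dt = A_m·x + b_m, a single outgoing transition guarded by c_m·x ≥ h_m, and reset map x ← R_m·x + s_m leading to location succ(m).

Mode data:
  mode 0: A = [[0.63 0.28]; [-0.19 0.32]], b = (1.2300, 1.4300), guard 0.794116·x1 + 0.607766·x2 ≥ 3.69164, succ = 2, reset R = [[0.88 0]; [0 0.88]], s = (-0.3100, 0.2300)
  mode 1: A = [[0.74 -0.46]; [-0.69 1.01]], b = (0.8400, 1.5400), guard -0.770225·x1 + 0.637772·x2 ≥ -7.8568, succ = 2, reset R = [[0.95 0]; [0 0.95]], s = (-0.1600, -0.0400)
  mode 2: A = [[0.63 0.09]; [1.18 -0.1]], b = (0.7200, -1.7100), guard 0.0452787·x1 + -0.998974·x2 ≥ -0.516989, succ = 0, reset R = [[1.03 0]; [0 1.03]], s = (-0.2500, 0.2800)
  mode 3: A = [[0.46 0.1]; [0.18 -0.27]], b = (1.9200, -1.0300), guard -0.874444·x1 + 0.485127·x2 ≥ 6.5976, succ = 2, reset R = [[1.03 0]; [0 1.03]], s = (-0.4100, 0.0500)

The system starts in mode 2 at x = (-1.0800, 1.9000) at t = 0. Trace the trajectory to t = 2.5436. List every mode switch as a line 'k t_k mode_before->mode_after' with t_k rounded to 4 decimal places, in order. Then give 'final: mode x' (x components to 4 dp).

Mode 2: guard c·x = -0.5170 hit at Δt = 0.4680 (t = 0.4680), x⁻ = (-0.9991, 0.4722) → reset → x⁺ = (-1.2791, 0.7664), jump to mode 0
Mode 0: guard c·x = 3.6916 hit at Δt = 1.5418 (t = 2.0098), x⁻ = (1.3955, 4.2508) → reset → x⁺ = (0.9180, 3.9707), jump to mode 2
Mode 2: flow for 0.5338 to horizon, guard not reached → x = (1.9593, 3.7434)

1 0.4680 2->0
2 2.0098 0->2
final: 2 1.9593 3.7434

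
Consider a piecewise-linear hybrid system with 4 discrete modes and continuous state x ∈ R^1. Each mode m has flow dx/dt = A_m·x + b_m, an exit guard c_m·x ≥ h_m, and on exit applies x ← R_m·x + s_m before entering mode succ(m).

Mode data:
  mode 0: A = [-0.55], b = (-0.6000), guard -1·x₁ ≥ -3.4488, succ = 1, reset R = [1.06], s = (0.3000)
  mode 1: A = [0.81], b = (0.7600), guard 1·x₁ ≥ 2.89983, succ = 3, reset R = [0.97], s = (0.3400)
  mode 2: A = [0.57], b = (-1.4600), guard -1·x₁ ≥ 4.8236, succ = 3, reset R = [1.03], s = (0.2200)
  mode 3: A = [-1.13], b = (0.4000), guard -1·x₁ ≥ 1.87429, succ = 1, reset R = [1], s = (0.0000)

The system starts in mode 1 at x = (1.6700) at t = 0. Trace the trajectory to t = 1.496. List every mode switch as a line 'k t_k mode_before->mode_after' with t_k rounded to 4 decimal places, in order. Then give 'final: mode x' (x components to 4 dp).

1 0.4769 1->3
final: 3 1.2388

Mode 1: guard c·x = 2.8998 hit at Δt = 0.4769 (t = 0.4769), x⁻ = (2.8998) → reset → x⁺ = (3.1528), jump to mode 3
Mode 3: flow for 1.0191 to horizon, guard not reached → x = (1.2388)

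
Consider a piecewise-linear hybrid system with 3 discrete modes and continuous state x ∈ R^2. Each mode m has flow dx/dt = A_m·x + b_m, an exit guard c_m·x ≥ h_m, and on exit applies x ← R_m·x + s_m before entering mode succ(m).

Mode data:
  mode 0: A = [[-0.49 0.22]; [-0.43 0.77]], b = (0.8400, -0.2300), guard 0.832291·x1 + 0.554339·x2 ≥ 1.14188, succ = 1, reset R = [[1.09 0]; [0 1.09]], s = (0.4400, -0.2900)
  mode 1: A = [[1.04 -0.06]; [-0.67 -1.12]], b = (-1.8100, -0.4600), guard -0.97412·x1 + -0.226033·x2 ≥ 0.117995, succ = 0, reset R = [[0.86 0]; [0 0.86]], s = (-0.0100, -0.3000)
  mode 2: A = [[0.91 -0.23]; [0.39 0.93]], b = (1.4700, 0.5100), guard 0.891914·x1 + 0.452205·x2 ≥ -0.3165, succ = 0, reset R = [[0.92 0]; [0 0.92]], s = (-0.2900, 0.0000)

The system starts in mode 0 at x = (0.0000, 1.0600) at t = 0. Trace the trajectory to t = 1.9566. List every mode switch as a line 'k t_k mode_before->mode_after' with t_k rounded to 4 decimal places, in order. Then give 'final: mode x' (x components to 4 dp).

1 0.4834 0->1
2 1.3041 1->0
final: 0 0.3248 -0.6136

Mode 0: guard c·x = 1.1419 hit at Δt = 0.4834 (t = 0.4834), x⁻ = (0.4759, 1.3454) → reset → x⁺ = (0.9587, 1.1764), jump to mode 1
Mode 1: guard c·x = 0.1180 hit at Δt = 0.8207 (t = 1.3041), x⁻ = (-0.1394, 0.0787) → reset → x⁺ = (-0.1299, -0.2323), jump to mode 0
Mode 0: flow for 0.6525 to horizon, guard not reached → x = (0.3248, -0.6136)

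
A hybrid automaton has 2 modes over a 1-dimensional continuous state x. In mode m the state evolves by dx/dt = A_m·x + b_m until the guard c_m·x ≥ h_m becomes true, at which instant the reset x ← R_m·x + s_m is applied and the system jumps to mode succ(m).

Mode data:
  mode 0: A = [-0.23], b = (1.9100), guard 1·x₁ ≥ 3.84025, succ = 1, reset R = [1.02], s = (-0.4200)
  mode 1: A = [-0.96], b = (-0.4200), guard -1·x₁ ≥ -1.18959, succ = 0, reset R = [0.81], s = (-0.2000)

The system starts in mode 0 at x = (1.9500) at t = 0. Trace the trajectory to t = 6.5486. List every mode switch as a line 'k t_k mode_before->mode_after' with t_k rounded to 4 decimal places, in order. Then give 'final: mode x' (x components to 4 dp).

1 1.5351 0->1
2 2.4549 1->0
3 4.7343 0->1
4 5.6541 1->0
final: 0 2.1658

Mode 0: guard c·x = 3.8403 hit at Δt = 1.5351 (t = 1.5351), x⁻ = (3.8403) → reset → x⁺ = (3.4971), jump to mode 1
Mode 1: guard c·x = -1.1896 hit at Δt = 0.9198 (t = 2.4549), x⁻ = (1.1896) → reset → x⁺ = (0.7636), jump to mode 0
Mode 0: guard c·x = 3.8403 hit at Δt = 2.2794 (t = 4.7343), x⁻ = (3.8402) → reset → x⁺ = (3.4971), jump to mode 1
Mode 1: guard c·x = -1.1896 hit at Δt = 0.9198 (t = 5.6541), x⁻ = (1.1896) → reset → x⁺ = (0.7636), jump to mode 0
Mode 0: flow for 0.8945 to horizon, guard not reached → x = (2.1658)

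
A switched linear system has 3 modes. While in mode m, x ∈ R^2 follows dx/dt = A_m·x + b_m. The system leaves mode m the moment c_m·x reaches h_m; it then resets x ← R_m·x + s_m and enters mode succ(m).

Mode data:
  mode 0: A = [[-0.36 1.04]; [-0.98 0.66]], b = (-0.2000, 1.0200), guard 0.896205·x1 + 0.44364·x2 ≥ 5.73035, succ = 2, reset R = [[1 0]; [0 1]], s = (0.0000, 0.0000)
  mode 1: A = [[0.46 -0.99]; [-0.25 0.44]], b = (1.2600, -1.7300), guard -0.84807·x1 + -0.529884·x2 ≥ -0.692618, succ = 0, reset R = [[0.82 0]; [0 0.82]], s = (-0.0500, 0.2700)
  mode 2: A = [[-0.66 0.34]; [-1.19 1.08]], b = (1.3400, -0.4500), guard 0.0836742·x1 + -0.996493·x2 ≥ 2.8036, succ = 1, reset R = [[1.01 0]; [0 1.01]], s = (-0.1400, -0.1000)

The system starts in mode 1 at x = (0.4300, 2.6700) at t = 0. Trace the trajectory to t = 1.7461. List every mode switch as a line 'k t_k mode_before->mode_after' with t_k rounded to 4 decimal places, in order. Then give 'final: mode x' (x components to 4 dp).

Mode 1: guard c·x = -0.6926 hit at Δt = 0.8278 (t = 0.8278), x⁻ = (-0.5080, 2.1201) → reset → x⁺ = (-0.4665, 2.0085), jump to mode 0
Mode 0: flow for 0.9183 to horizon, guard not reached → x = (2.1591, 4.2165)

1 0.8278 1->0
final: 0 2.1591 4.2165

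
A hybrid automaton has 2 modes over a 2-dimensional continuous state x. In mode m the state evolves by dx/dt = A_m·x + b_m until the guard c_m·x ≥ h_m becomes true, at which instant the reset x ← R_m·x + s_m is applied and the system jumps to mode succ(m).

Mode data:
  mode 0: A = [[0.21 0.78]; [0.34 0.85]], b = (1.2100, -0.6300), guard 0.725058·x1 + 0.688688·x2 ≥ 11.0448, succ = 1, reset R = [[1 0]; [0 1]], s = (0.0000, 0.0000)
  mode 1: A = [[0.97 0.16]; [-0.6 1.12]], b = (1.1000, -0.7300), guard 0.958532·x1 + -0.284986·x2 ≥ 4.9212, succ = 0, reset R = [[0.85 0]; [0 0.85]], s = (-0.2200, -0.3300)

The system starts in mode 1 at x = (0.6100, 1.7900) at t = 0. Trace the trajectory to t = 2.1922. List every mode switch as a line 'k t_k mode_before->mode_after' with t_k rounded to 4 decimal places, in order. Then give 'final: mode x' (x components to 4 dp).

1 1.2713 1->0
final: 0 8.9211 4.8163

Mode 1: guard c·x = 4.9212 hit at Δt = 1.2713 (t = 1.2713), x⁻ = (5.6880, 1.8632) → reset → x⁺ = (4.6148, 1.2537), jump to mode 0
Mode 0: flow for 0.9209 to horizon, guard not reached → x = (8.9211, 4.8163)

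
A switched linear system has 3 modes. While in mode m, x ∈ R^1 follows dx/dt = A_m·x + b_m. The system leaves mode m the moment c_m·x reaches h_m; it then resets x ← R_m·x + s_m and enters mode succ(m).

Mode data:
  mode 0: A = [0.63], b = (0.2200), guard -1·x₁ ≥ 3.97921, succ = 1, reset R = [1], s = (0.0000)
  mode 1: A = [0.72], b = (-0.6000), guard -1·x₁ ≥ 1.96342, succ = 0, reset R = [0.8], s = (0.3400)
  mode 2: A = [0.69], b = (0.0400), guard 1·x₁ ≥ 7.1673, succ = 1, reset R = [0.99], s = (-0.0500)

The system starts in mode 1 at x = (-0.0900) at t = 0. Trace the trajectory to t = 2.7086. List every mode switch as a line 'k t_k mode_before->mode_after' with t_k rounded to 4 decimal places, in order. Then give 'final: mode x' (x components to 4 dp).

Mode 1: guard c·x = 1.9634 hit at Δt = 1.5392 (t = 1.5392), x⁻ = (-1.9634) → reset → x⁺ = (-1.2307), jump to mode 0
Mode 0: flow for 1.1694 to horizon, guard not reached → x = (-2.1908)

1 1.5392 1->0
final: 0 -2.1908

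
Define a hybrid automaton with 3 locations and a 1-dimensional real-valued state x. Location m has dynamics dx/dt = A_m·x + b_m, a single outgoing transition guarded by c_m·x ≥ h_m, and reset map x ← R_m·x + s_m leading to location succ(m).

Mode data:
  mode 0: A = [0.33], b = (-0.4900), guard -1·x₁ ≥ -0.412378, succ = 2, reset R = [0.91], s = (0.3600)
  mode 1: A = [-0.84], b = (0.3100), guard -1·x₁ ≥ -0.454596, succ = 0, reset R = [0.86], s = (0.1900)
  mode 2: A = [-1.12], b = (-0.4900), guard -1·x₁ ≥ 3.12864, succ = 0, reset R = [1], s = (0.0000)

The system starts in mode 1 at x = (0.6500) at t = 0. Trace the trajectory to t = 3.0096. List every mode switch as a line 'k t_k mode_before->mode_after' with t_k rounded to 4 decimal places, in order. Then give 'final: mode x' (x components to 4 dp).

Mode 1: guard c·x = -0.4546 hit at Δt = 1.4156 (t = 1.4156), x⁻ = (0.4546) → reset → x⁺ = (0.5810), jump to mode 0
Mode 0: guard c·x = -0.4124 hit at Δt = 0.5182 (t = 1.9338), x⁻ = (0.4124) → reset → x⁺ = (0.7353), jump to mode 2
Mode 2: flow for 1.0758 to horizon, guard not reached → x = (-0.0860)

1 1.4156 1->0
2 1.9338 0->2
final: 2 -0.0860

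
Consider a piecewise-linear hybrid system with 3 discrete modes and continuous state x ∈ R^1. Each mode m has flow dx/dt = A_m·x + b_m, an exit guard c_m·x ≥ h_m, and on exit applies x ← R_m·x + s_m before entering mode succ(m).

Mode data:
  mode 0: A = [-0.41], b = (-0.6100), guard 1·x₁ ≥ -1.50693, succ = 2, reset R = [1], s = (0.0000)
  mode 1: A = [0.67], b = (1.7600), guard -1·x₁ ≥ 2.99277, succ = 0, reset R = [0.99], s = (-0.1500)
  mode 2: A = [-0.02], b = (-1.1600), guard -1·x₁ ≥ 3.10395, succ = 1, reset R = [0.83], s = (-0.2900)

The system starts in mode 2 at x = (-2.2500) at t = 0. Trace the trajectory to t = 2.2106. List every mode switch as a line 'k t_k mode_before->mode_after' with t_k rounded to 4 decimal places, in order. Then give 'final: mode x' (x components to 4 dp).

1 0.7718 2->1
2 1.4049 1->0
final: 0 -2.6557

Mode 2: guard c·x = 3.1040 hit at Δt = 0.7718 (t = 0.7718), x⁻ = (-3.1040) → reset → x⁺ = (-2.8663), jump to mode 1
Mode 1: guard c·x = 2.9928 hit at Δt = 0.6331 (t = 1.4049), x⁻ = (-2.9928) → reset → x⁺ = (-3.1128), jump to mode 0
Mode 0: flow for 0.8057 to horizon, guard not reached → x = (-2.6557)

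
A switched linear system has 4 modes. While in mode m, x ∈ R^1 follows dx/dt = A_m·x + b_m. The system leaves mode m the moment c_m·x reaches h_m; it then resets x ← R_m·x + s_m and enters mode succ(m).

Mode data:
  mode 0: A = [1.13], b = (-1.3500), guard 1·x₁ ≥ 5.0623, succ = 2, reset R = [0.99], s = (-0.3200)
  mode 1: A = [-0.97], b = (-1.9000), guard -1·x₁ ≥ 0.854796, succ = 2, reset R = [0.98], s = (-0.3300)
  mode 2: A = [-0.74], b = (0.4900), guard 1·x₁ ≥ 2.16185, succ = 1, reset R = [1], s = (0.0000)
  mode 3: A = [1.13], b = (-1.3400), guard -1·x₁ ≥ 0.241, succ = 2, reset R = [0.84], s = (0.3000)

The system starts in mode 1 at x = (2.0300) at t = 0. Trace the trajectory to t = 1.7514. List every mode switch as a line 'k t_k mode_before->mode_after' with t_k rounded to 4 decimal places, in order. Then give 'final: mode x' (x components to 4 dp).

1 1.3243 1->2
final: 2 -0.6718

Mode 1: guard c·x = 0.8548 hit at Δt = 1.3243 (t = 1.3243), x⁻ = (-0.8548) → reset → x⁺ = (-1.1677), jump to mode 2
Mode 2: flow for 0.4271 to horizon, guard not reached → x = (-0.6718)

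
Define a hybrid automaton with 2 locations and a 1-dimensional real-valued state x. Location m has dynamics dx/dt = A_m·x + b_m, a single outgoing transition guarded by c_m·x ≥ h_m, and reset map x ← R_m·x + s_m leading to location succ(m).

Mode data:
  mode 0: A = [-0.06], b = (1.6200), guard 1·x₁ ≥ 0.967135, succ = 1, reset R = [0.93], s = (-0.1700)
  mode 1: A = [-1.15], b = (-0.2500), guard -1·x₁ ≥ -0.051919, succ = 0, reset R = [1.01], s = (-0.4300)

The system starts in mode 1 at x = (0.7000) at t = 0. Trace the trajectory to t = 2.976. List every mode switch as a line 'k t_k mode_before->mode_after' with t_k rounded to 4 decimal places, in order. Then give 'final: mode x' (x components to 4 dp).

Mode 1: guard c·x = -0.0519 hit at Δt = 1.0658 (t = 1.0658), x⁻ = (0.0519) → reset → x⁺ = (-0.3776), jump to mode 0
Mode 0: guard c·x = 0.9671 hit at Δt = 0.8394 (t = 1.9052), x⁻ = (0.9671) → reset → x⁺ = (0.7294), jump to mode 1
Mode 1: flow for 1.0708 to horizon, guard not reached → x = (0.0590)

1 1.0658 1->0
2 1.9052 0->1
final: 1 0.0590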